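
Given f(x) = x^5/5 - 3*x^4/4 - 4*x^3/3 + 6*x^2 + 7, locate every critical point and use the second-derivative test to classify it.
f'(x) = x*(x^3 - 3*x^2 - 4*x + 12)

Solve f'(x) = 0:
  Factor: x^4 - 3*x^3 - 4*x^2 + 12*x = x*(x - 3)*(x - 2)*(x + 2) = 0.
  ⇒ x = -2, 0, 2, 3

f''(x) = 4*x^3 - 9*x^2 - 8*x + 12
Second-derivative test at each critical point:
  f''(-2) = -40 < 0 → local maximum
  f''(0) = 12 > 0 → local minimum
  f''(2) = -8 < 0 → local maximum
  f''(3) = 15 > 0 → local minimum

Critical points: x = -2 (local maximum); x = 0 (local minimum); x = 2 (local maximum); x = 3 (local minimum)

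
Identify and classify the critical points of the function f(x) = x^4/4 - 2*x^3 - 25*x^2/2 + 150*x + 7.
f'(x) = x^3 - 6*x^2 - 25*x + 150

Solve f'(x) = 0:
  Factor: x^3 - 6*x^2 - 25*x + 150 = (x - 6)*(x - 5)*(x + 5) = 0.
  ⇒ x = -5, 5, 6

f''(x) = 3*x^2 - 12*x - 25
Second-derivative test at each critical point:
  f''(-5) = 110 > 0 → local minimum
  f''(5) = -10 < 0 → local maximum
  f''(6) = 11 > 0 → local minimum

Critical points: x = -5 (local minimum); x = 5 (local maximum); x = 6 (local minimum)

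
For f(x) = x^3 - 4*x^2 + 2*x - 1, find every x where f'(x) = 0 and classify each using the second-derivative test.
f'(x) = 3*x^2 - 8*x + 2

Solve f'(x) = 0:
  3*x^2 - 8*x + 2 = 0 has no rational roots; quadratic formula: x = (8 ± √40)/6.
  ⇒ x = 4/3 - sqrt(10)/3 ≈ 0.2792, sqrt(10)/3 + 4/3 ≈ 2.3874

f''(x) = 6*x - 8
Second-derivative test at each critical point:
  f''(0.2792) = -6.3246 < 0 → local maximum
  f''(2.3874) = 6.3246 > 0 → local minimum

Critical points: x = 4/3 - sqrt(10)/3 ≈ 0.2792 (local maximum); x = sqrt(10)/3 + 4/3 ≈ 2.3874 (local minimum)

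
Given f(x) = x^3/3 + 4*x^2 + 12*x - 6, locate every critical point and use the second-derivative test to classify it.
f'(x) = x^2 + 8*x + 12

Solve f'(x) = 0:
  Factor: x^2 + 8*x + 12 = (x + 2)*(x + 6) = 0.
  ⇒ x = -6, -2

f''(x) = 2*x + 8
Second-derivative test at each critical point:
  f''(-6) = -4 < 0 → local maximum
  f''(-2) = 4 > 0 → local minimum

Critical points: x = -6 (local maximum); x = -2 (local minimum)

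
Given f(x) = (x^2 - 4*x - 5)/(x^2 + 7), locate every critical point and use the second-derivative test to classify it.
f'(x) = 4*(x^2 + 6*x - 7)/(x^4 + 14*x^2 + 49)

Solve f'(x) = 0:
  f'(x) = 4*(x - 1)*(x + 7)/(x^2 + 7)^2; the denominator is positive wherever f is defined, so f'(x) = 0 ⇔ 4*x^2 + 24*x - 28 = 0.
  Factor: 4*x^2 + 24*x - 28 = 4*(x - 1)*(x + 7) = 0.
  ⇒ x = -7, 1

f''(x) = 8*(-x^3 - 9*x^2 + 21*x + 21)/(x^6 + 21*x^4 + 147*x^2 + 343)
Second-derivative test at each critical point:
  f''(-7) = -1/98 < 0 → local maximum
  f''(1) = 1/2 > 0 → local minimum

Critical points: x = -7 (local maximum); x = 1 (local minimum)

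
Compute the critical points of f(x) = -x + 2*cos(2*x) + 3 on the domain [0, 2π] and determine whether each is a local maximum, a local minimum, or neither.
f'(x) = -4*sin(2*x) - 1

Solve f'(x) = 0 on [0, 2π]:
  f'(x) = 0 ⇔ sin(2*x) = -1/4, i.e. 2*x = arcsin(-1/4) + 2nπ or 2*x = π − arcsin(-1/4) + 2nπ; keep the solutions lying in [0, 2π].
  ⇒ x = asin(1/4)/2 + pi/2 ≈ 1.6971, pi - asin(1/4)/2 ≈ 3.0153, asin(1/4)/2 + 3*pi/2 ≈ 4.8387, -asin(1/4)/2 + 2*pi ≈ 6.1568

f''(x) = -8*cos(2*x)
Second-derivative test at each critical point:
  f''(1.6971) = 7.7460 > 0 → local minimum
  f''(3.0153) = -7.7460 < 0 → local maximum
  f''(4.8387) = 7.7460 > 0 → local minimum
  f''(6.1568) = -7.7460 < 0 → local maximum

Critical points: x = asin(1/4)/2 + pi/2 ≈ 1.6971 (local minimum); x = pi - asin(1/4)/2 ≈ 3.0153 (local maximum); x = asin(1/4)/2 + 3*pi/2 ≈ 4.8387 (local minimum); x = -asin(1/4)/2 + 2*pi ≈ 6.1568 (local maximum)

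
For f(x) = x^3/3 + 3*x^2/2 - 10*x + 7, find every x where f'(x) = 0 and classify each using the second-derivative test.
f'(x) = x^2 + 3*x - 10

Solve f'(x) = 0:
  Factor: x^2 + 3*x - 10 = (x - 2)*(x + 5) = 0.
  ⇒ x = -5, 2

f''(x) = 2*x + 3
Second-derivative test at each critical point:
  f''(-5) = -7 < 0 → local maximum
  f''(2) = 7 > 0 → local minimum

Critical points: x = -5 (local maximum); x = 2 (local minimum)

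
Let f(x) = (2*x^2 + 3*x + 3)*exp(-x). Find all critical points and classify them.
f'(x) = x*(1 - 2*x)*exp(-x)

Solve f'(x) = 0:
  f'(x) = (-2*x^2 + x)·exp(-x) and exp(-x) > 0 for every x, so f'(x) = 0 ⇔ -2*x^2 + x = 0.
  Factor: -2*x^2 + x = -x*(2*x - 1) = 0.
  ⇒ x = 0, 1/2

f''(x) = (2*x^2 - 5*x + 1)*exp(-x)
Second-derivative test at each critical point:
  f''(0) = 1 > 0 → local minimum
  f''(1/2) = -0.6065 < 0 → local maximum

Critical points: x = 0 (local minimum); x = 1/2 (local maximum)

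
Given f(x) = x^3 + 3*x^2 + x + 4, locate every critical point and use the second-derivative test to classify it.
f'(x) = 3*x^2 + 6*x + 1

Solve f'(x) = 0:
  3*x^2 + 6*x + 1 = 0 has no rational roots; quadratic formula: x = (-6 ± √24)/6.
  ⇒ x = -1 - sqrt(6)/3 ≈ -1.8165, -1 + sqrt(6)/3 ≈ -0.1835

f''(x) = 6*x + 6
Second-derivative test at each critical point:
  f''(-1.8165) = -4.8990 < 0 → local maximum
  f''(-0.1835) = 4.8990 > 0 → local minimum

Critical points: x = -1 - sqrt(6)/3 ≈ -1.8165 (local maximum); x = -1 + sqrt(6)/3 ≈ -0.1835 (local minimum)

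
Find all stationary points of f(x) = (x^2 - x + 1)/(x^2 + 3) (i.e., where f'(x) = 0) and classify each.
f'(x) = (x^2 + 4*x - 3)/(x^4 + 6*x^2 + 9)

Solve f'(x) = 0:
  f'(x) = (x^2 + 4*x - 3)/(x^2 + 3)^2; the denominator is positive wherever f is defined, so f'(x) = 0 ⇔ x^2 + 4*x - 3 = 0.
  x^2 + 4*x - 3 = 0 has no rational roots; quadratic formula: x = (-4 ± √28)/2.
  ⇒ x = -sqrt(7) - 2 ≈ -4.6458, -2 + sqrt(7) ≈ 0.6458

f''(x) = 2*(-x^3 - 6*x^2 + 9*x + 6)/(x^6 + 9*x^4 + 27*x^2 + 27)
Second-derivative test at each critical point:
  f''(-4.6458) = -0.0088 < 0 → local maximum
  f''(0.6458) = 0.4532 > 0 → local minimum

Critical points: x = -sqrt(7) - 2 ≈ -4.6458 (local maximum); x = -2 + sqrt(7) ≈ 0.6458 (local minimum)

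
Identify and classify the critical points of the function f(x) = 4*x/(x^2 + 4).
f'(x) = 4*(4 - x^2)/(x^4 + 8*x^2 + 16)

Solve f'(x) = 0:
  f'(x) = -4*(x - 2)*(x + 2)/(x^2 + 4)^2; the denominator is positive wherever f is defined, so f'(x) = 0 ⇔ 16 - 4*x^2 = 0.
  Factor: 16 - 4*x^2 = -4*(x - 2)*(x + 2) = 0.
  ⇒ x = -2, 2

f''(x) = 8*x*(x^2 - 12)/(x^2 + 4)^3
Second-derivative test at each critical point:
  f''(-2) = 1/4 > 0 → local minimum
  f''(2) = -1/4 < 0 → local maximum

Critical points: x = -2 (local minimum); x = 2 (local maximum)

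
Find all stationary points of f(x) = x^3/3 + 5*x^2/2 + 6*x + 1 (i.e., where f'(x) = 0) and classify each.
f'(x) = x^2 + 5*x + 6

Solve f'(x) = 0:
  Factor: x^2 + 5*x + 6 = (x + 2)*(x + 3) = 0.
  ⇒ x = -3, -2

f''(x) = 2*x + 5
Second-derivative test at each critical point:
  f''(-3) = -1 < 0 → local maximum
  f''(-2) = 1 > 0 → local minimum

Critical points: x = -3 (local maximum); x = -2 (local minimum)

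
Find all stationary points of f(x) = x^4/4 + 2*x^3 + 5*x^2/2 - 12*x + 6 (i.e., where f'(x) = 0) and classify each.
f'(x) = x^3 + 6*x^2 + 5*x - 12

Solve f'(x) = 0:
  Factor: x^3 + 6*x^2 + 5*x - 12 = (x - 1)*(x + 3)*(x + 4) = 0.
  ⇒ x = -4, -3, 1

f''(x) = 3*x^2 + 12*x + 5
Second-derivative test at each critical point:
  f''(-4) = 5 > 0 → local minimum
  f''(-3) = -4 < 0 → local maximum
  f''(1) = 20 > 0 → local minimum

Critical points: x = -4 (local minimum); x = -3 (local maximum); x = 1 (local minimum)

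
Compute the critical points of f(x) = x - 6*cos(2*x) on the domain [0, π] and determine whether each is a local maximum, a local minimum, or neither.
f'(x) = 12*sin(2*x) + 1

Solve f'(x) = 0 on [0, π]:
  f'(x) = 0 ⇔ sin(2*x) = -1/12, i.e. 2*x = arcsin(-1/12) + 2nπ or 2*x = π − arcsin(-1/12) + 2nπ; keep the solutions lying in [0, π].
  ⇒ x = asin(1/12)/2 + pi/2 ≈ 1.6125, pi - asin(1/12)/2 ≈ 3.0999

f''(x) = 24*cos(2*x)
Second-derivative test at each critical point:
  f''(1.6125) = -23.9165 < 0 → local maximum
  f''(3.0999) = 23.9165 > 0 → local minimum

Critical points: x = asin(1/12)/2 + pi/2 ≈ 1.6125 (local maximum); x = pi - asin(1/12)/2 ≈ 3.0999 (local minimum)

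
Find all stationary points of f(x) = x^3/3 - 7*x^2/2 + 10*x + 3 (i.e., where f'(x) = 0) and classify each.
f'(x) = x^2 - 7*x + 10

Solve f'(x) = 0:
  Factor: x^2 - 7*x + 10 = (x - 5)*(x - 2) = 0.
  ⇒ x = 2, 5

f''(x) = 2*x - 7
Second-derivative test at each critical point:
  f''(2) = -3 < 0 → local maximum
  f''(5) = 3 > 0 → local minimum

Critical points: x = 2 (local maximum); x = 5 (local minimum)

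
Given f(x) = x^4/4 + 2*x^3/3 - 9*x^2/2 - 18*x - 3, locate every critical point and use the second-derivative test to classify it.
f'(x) = x^3 + 2*x^2 - 9*x - 18

Solve f'(x) = 0:
  Factor: x^3 + 2*x^2 - 9*x - 18 = (x - 3)*(x + 2)*(x + 3) = 0.
  ⇒ x = -3, -2, 3

f''(x) = 3*x^2 + 4*x - 9
Second-derivative test at each critical point:
  f''(-3) = 6 > 0 → local minimum
  f''(-2) = -5 < 0 → local maximum
  f''(3) = 30 > 0 → local minimum

Critical points: x = -3 (local minimum); x = -2 (local maximum); x = 3 (local minimum)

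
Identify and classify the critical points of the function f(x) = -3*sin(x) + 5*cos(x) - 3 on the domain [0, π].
f'(x) = -5*sin(x) - 3*cos(x)

Solve f'(x) = 0 on [0, π]:
  f'(x) = 0 ⇔ -3*cos(x) = 5*sin(x) ⇔ tan(x) = -3/5, i.e. x = arctan(-3/5) + nπ; keep the solutions lying in [0, π].
  ⇒ x = pi - atan(3/5) ≈ 2.6012

f''(x) = 3*sin(x) - 5*cos(x)
Second-derivative test at each critical point:
  f''(2.6012) = 5.8310 > 0 → local minimum

Critical points: x = pi - atan(3/5) ≈ 2.6012 (local minimum)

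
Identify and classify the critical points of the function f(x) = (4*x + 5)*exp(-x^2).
f'(x) = 2*(-x*(4*x + 5) + 2)*exp(-x^2)

Solve f'(x) = 0:
  f'(x) = (-8*x^2 - 10*x + 4)·exp(-x^2) and exp(-x^2) > 0 for every x, so f'(x) = 0 ⇔ -8*x^2 - 10*x + 4 = 0.
  Factor: -8*x^2 - 10*x + 4 = -2*(4*x^2 + 5*x - 2); 4*x^2 + 5*x - 2 = 0 has no rational roots; quadratic formula: x = (-5 ± √57)/8.
  ⇒ x = -sqrt(57)/8 - 5/8 ≈ -1.5687, -5/8 + sqrt(57)/8 ≈ 0.3187

f''(x) = 2*(2*x^2*(4*x + 5) - 12*x - 5)*exp(-x^2)
Second-derivative test at each critical point:
  f''(-1.5687) = 1.2889 > 0 → local minimum
  f''(0.3187) = -13.6411 < 0 → local maximum

Critical points: x = -sqrt(57)/8 - 5/8 ≈ -1.5687 (local minimum); x = -5/8 + sqrt(57)/8 ≈ 0.3187 (local maximum)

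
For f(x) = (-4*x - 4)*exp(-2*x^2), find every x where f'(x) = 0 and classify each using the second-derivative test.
f'(x) = 4*(4*x*(x + 1) - 1)*exp(-2*x^2)

Solve f'(x) = 0:
  f'(x) = (16*x^2 + 16*x - 4)·exp(-2*x^2) and exp(-2*x^2) > 0 for every x, so f'(x) = 0 ⇔ 16*x^2 + 16*x - 4 = 0.
  Factor: 16*x^2 + 16*x - 4 = 4*(4*x^2 + 4*x - 1); 4*x^2 + 4*x - 1 = 0 has no rational roots; quadratic formula: x = (-4 ± √32)/8.
  ⇒ x = -sqrt(2)/2 - 1/2 ≈ -1.2071, -1/2 + sqrt(2)/2 ≈ 0.2071

f''(x) = 16*(-4*x^2*(x + 1) + 3*x + 1)*exp(-2*x^2)
Second-derivative test at each critical point:
  f''(-1.2071) = -1.2275 < 0 → local maximum
  f''(0.2071) = 20.7672 > 0 → local minimum

Critical points: x = -sqrt(2)/2 - 1/2 ≈ -1.2071 (local maximum); x = -1/2 + sqrt(2)/2 ≈ 0.2071 (local minimum)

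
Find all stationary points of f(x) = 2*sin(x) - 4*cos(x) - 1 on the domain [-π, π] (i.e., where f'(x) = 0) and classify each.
f'(x) = 4*sin(x) + 2*cos(x)

Solve f'(x) = 0 on [-π, π]:
  f'(x) = 0 ⇔ 2*cos(x) = -4*sin(x) ⇔ tan(x) = -1/2, i.e. x = arctan(-1/2) + nπ; keep the solutions lying in [-π, π].
  ⇒ x = -atan(1/2) ≈ -0.4636, pi - atan(1/2) ≈ 2.6779

f''(x) = -2*sin(x) + 4*cos(x)
Second-derivative test at each critical point:
  f''(-0.4636) = 4.4721 > 0 → local minimum
  f''(2.6779) = -4.4721 < 0 → local maximum

Critical points: x = -atan(1/2) ≈ -0.4636 (local minimum); x = pi - atan(1/2) ≈ 2.6779 (local maximum)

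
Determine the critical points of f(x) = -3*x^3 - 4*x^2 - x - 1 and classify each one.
f'(x) = -9*x^2 - 8*x - 1

Solve f'(x) = 0:
  9*x^2 + 8*x + 1 = 0 has no rational roots; quadratic formula: x = (-8 ± √28)/18.
  ⇒ x = -4/9 - sqrt(7)/9 ≈ -0.7384, -4/9 + sqrt(7)/9 ≈ -0.1505

f''(x) = -18*x - 8
Second-derivative test at each critical point:
  f''(-0.7384) = 5.2915 > 0 → local minimum
  f''(-0.1505) = -5.2915 < 0 → local maximum

Critical points: x = -4/9 - sqrt(7)/9 ≈ -0.7384 (local minimum); x = -4/9 + sqrt(7)/9 ≈ -0.1505 (local maximum)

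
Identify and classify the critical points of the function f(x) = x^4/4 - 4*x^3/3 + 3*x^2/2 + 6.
f'(x) = x*(x^2 - 4*x + 3)

Solve f'(x) = 0:
  Factor: x^3 - 4*x^2 + 3*x = x*(x - 3)*(x - 1) = 0.
  ⇒ x = 0, 1, 3

f''(x) = 3*x^2 - 8*x + 3
Second-derivative test at each critical point:
  f''(0) = 3 > 0 → local minimum
  f''(1) = -2 < 0 → local maximum
  f''(3) = 6 > 0 → local minimum

Critical points: x = 0 (local minimum); x = 1 (local maximum); x = 3 (local minimum)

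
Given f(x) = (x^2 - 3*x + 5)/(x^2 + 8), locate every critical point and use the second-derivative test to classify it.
f'(x) = 3*(x^2 + 2*x - 8)/(x^4 + 16*x^2 + 64)

Solve f'(x) = 0:
  f'(x) = 3*(x - 2)*(x + 4)/(x^2 + 8)^2; the denominator is positive wherever f is defined, so f'(x) = 0 ⇔ 3*x^2 + 6*x - 24 = 0.
  Factor: 3*x^2 + 6*x - 24 = 3*(x - 2)*(x + 4) = 0.
  ⇒ x = -4, 2

f''(x) = 6*(-x^3 - 3*x^2 + 24*x + 8)/(x^6 + 24*x^4 + 192*x^2 + 512)
Second-derivative test at each critical point:
  f''(-4) = -1/32 < 0 → local maximum
  f''(2) = 1/8 > 0 → local minimum

Critical points: x = -4 (local maximum); x = 2 (local minimum)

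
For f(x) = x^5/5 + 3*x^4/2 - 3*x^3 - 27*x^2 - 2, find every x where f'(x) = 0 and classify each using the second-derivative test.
f'(x) = x*(x^3 + 6*x^2 - 9*x - 54)

Solve f'(x) = 0:
  Factor: x^4 + 6*x^3 - 9*x^2 - 54*x = x*(x - 3)*(x + 3)*(x + 6) = 0.
  ⇒ x = -6, -3, 0, 3

f''(x) = 4*x^3 + 18*x^2 - 18*x - 54
Second-derivative test at each critical point:
  f''(-6) = -162 < 0 → local maximum
  f''(-3) = 54 > 0 → local minimum
  f''(0) = -54 < 0 → local maximum
  f''(3) = 162 > 0 → local minimum

Critical points: x = -6 (local maximum); x = -3 (local minimum); x = 0 (local maximum); x = 3 (local minimum)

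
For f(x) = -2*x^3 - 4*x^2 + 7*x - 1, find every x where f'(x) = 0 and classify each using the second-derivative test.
f'(x) = -6*x^2 - 8*x + 7

Solve f'(x) = 0:
  6*x^2 + 8*x - 7 = 0 has no rational roots; quadratic formula: x = (-8 ± √232)/12.
  ⇒ x = -sqrt(58)/6 - 2/3 ≈ -1.9360, -2/3 + sqrt(58)/6 ≈ 0.6026

f''(x) = -12*x - 8
Second-derivative test at each critical point:
  f''(-1.9360) = 15.2315 > 0 → local minimum
  f''(0.6026) = -15.2315 < 0 → local maximum

Critical points: x = -sqrt(58)/6 - 2/3 ≈ -1.9360 (local minimum); x = -2/3 + sqrt(58)/6 ≈ 0.6026 (local maximum)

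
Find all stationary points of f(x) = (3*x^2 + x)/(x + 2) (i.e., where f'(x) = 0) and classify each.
f'(x) = (3*x^2 + 12*x + 2)/(x^2 + 4*x + 4)

Solve f'(x) = 0:
  f'(x) = (3*x^2 + 12*x + 2)/(x + 2)^2; the denominator is positive wherever f is defined, so f'(x) = 0 ⇔ 3*x^2 + 12*x + 2 = 0.
  3*x^2 + 12*x + 2 = 0 has no rational roots; quadratic formula: x = (-12 ± √120)/6.
  ⇒ x = -2 - sqrt(30)/3 ≈ -3.8257, -2 + sqrt(30)/3 ≈ -0.1743

f''(x) = 20/(x^3 + 6*x^2 + 12*x + 8)
Second-derivative test at each critical point:
  f''(-3.8257) = -3.2863 < 0 → local maximum
  f''(-0.1743) = 3.2863 > 0 → local minimum

Critical points: x = -2 - sqrt(30)/3 ≈ -3.8257 (local maximum); x = -2 + sqrt(30)/3 ≈ -0.1743 (local minimum)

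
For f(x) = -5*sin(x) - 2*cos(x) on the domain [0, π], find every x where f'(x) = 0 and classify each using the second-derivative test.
f'(x) = 2*sin(x) - 5*cos(x)

Solve f'(x) = 0 on [0, π]:
  f'(x) = 0 ⇔ -5*cos(x) = -2*sin(x) ⇔ tan(x) = 5/2, i.e. x = arctan(5/2) + nπ; keep the solutions lying in [0, π].
  ⇒ x = atan(5/2) ≈ 1.1903

f''(x) = 5*sin(x) + 2*cos(x)
Second-derivative test at each critical point:
  f''(1.1903) = 5.3852 > 0 → local minimum

Critical points: x = atan(5/2) ≈ 1.1903 (local minimum)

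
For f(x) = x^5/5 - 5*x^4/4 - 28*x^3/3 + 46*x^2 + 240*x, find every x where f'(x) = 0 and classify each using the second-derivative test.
f'(x) = x^4 - 5*x^3 - 28*x^2 + 92*x + 240

Solve f'(x) = 0:
  Factor: x^4 - 5*x^3 - 28*x^2 + 92*x + 240 = (x - 6)*(x - 5)*(x + 2)*(x + 4) = 0.
  ⇒ x = -4, -2, 5, 6

f''(x) = 4*x^3 - 15*x^2 - 56*x + 92
Second-derivative test at each critical point:
  f''(-4) = -180 < 0 → local maximum
  f''(-2) = 112 > 0 → local minimum
  f''(5) = -63 < 0 → local maximum
  f''(6) = 80 > 0 → local minimum

Critical points: x = -4 (local maximum); x = -2 (local minimum); x = 5 (local maximum); x = 6 (local minimum)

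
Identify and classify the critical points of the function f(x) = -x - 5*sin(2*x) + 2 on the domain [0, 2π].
f'(x) = 20*sin(x)^2 - 11

Solve f'(x) = 0 on [0, 2π]:
  f'(x) = 0 ⇔ cos(2*x) = -1/10, i.e. 2*x = ±arccos(-1/10) + 2nπ; keep the solutions lying in [0, 2π].
  ⇒ x = acos(-1/10)/2 ≈ 0.8355, pi - acos(-1/10)/2 ≈ 2.3061, acos(-1/10)/2 + pi ≈ 3.9771, -acos(-1/10)/2 + 2*pi ≈ 5.4477

f''(x) = 20*sin(2*x)
Second-derivative test at each critical point:
  f''(0.8355) = 19.8997 > 0 → local minimum
  f''(2.3061) = -19.8997 < 0 → local maximum
  f''(3.9771) = 19.8997 > 0 → local minimum
  f''(5.4477) = -19.8997 < 0 → local maximum

Critical points: x = acos(-1/10)/2 ≈ 0.8355 (local minimum); x = pi - acos(-1/10)/2 ≈ 2.3061 (local maximum); x = acos(-1/10)/2 + pi ≈ 3.9771 (local minimum); x = -acos(-1/10)/2 + 2*pi ≈ 5.4477 (local maximum)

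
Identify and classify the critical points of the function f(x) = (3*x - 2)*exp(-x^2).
f'(x) = (-2*x*(3*x - 2) + 3)*exp(-x^2)

Solve f'(x) = 0:
  f'(x) = (-6*x^2 + 4*x + 3)·exp(-x^2) and exp(-x^2) > 0 for every x, so f'(x) = 0 ⇔ -6*x^2 + 4*x + 3 = 0.
  6*x^2 - 4*x - 3 = 0 has no rational roots; quadratic formula: x = (4 ± √88)/12.
  ⇒ x = 1/3 - sqrt(22)/6 ≈ -0.4484, 1/3 + sqrt(22)/6 ≈ 1.1151

f''(x) = 2*(2*x^2*(3*x - 2) - 9*x + 2)*exp(-x^2)
Second-derivative test at each critical point:
  f''(-0.4484) = 7.6722 > 0 → local minimum
  f''(1.1151) = -2.7055 < 0 → local maximum

Critical points: x = 1/3 - sqrt(22)/6 ≈ -0.4484 (local minimum); x = 1/3 + sqrt(22)/6 ≈ 1.1151 (local maximum)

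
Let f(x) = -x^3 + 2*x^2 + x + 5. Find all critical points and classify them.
f'(x) = -3*x^2 + 4*x + 1

Solve f'(x) = 0:
  3*x^2 - 4*x - 1 = 0 has no rational roots; quadratic formula: x = (4 ± √28)/6.
  ⇒ x = 2/3 - sqrt(7)/3 ≈ -0.2153, 2/3 + sqrt(7)/3 ≈ 1.5486

f''(x) = 4 - 6*x
Second-derivative test at each critical point:
  f''(-0.2153) = 5.2915 > 0 → local minimum
  f''(1.5486) = -5.2915 < 0 → local maximum

Critical points: x = 2/3 - sqrt(7)/3 ≈ -0.2153 (local minimum); x = 2/3 + sqrt(7)/3 ≈ 1.5486 (local maximum)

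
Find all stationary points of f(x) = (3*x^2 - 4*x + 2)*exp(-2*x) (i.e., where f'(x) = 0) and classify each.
f'(x) = 2*(-3*x^2 + 7*x - 4)*exp(-2*x)

Solve f'(x) = 0:
  f'(x) = (-6*x^2 + 14*x - 8)·exp(-2*x) and exp(-2*x) > 0 for every x, so f'(x) = 0 ⇔ -6*x^2 + 14*x - 8 = 0.
  Factor: -6*x^2 + 14*x - 8 = -2*(x - 1)*(3*x - 4) = 0.
  ⇒ x = 1, 4/3

f''(x) = 2*(6*x^2 - 20*x + 15)*exp(-2*x)
Second-derivative test at each critical point:
  f''(1) = 0.2707 > 0 → local minimum
  f''(4/3) = -0.1390 < 0 → local maximum

Critical points: x = 1 (local minimum); x = 4/3 (local maximum)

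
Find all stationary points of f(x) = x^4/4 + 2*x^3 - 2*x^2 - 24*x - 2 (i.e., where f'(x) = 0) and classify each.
f'(x) = x^3 + 6*x^2 - 4*x - 24

Solve f'(x) = 0:
  Factor: x^3 + 6*x^2 - 4*x - 24 = (x - 2)*(x + 2)*(x + 6) = 0.
  ⇒ x = -6, -2, 2

f''(x) = 3*x^2 + 12*x - 4
Second-derivative test at each critical point:
  f''(-6) = 32 > 0 → local minimum
  f''(-2) = -16 < 0 → local maximum
  f''(2) = 32 > 0 → local minimum

Critical points: x = -6 (local minimum); x = -2 (local maximum); x = 2 (local minimum)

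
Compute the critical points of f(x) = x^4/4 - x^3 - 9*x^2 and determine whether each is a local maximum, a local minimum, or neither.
f'(x) = x*(x^2 - 3*x - 18)

Solve f'(x) = 0:
  Factor: x^3 - 3*x^2 - 18*x = x*(x - 6)*(x + 3) = 0.
  ⇒ x = -3, 0, 6

f''(x) = 3*x^2 - 6*x - 18
Second-derivative test at each critical point:
  f''(-3) = 27 > 0 → local minimum
  f''(0) = -18 < 0 → local maximum
  f''(6) = 54 > 0 → local minimum

Critical points: x = -3 (local minimum); x = 0 (local maximum); x = 6 (local minimum)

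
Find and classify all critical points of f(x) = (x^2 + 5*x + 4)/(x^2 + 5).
f'(x) = (-5*x^2 + 2*x + 25)/(x^4 + 10*x^2 + 25)

Solve f'(x) = 0:
  f'(x) = -(5*x^2 - 2*x - 25)/(x^2 + 5)^2; the denominator is positive wherever f is defined, so f'(x) = 0 ⇔ -5*x^2 + 2*x + 25 = 0.
  5*x^2 - 2*x - 25 = 0 has no rational roots; quadratic formula: x = (2 ± √504)/10.
  ⇒ x = 1/5 - 3*sqrt(14)/5 ≈ -2.0450, 1/5 + 3*sqrt(14)/5 ≈ 2.4450

f''(x) = 2*(5*x^3 - 3*x^2 - 75*x + 5)/(x^6 + 15*x^4 + 75*x^2 + 125)
Second-derivative test at each critical point:
  f''(-2.0450) = 0.2663 > 0 → local minimum
  f''(2.4450) = -0.1863 < 0 → local maximum

Critical points: x = 1/5 - 3*sqrt(14)/5 ≈ -2.0450 (local minimum); x = 1/5 + 3*sqrt(14)/5 ≈ 2.4450 (local maximum)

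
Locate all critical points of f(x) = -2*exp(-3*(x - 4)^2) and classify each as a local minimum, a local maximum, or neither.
f'(x) = 12*(x - 4)*exp(-3*(x - 4)^2)

Solve f'(x) = 0:
  f'(x) = (12*x - 48)·exp(-3*(x - 4)^2) and exp(-3*(x - 4)^2) > 0 for every x, so f'(x) = 0 ⇔ 12*x - 48 = 0.
  Factor: 12*x - 48 = 12*(x - 4) = 0.
  ⇒ x = 4

f''(x) = 12*(1 - 6*(x - 4)^2)*exp(-3*(x - 4)^2)
Second-derivative test at each critical point:
  f''(4) = 12 > 0 → local minimum

Critical points: x = 4 (local minimum)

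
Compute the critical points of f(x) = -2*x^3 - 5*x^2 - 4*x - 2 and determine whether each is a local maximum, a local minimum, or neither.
f'(x) = -6*x^2 - 10*x - 4

Solve f'(x) = 0:
  Factor: -6*x^2 - 10*x - 4 = -2*(x + 1)*(3*x + 2) = 0.
  ⇒ x = -1, -2/3

f''(x) = -12*x - 10
Second-derivative test at each critical point:
  f''(-1) = 2 > 0 → local minimum
  f''(-2/3) = -2 < 0 → local maximum

Critical points: x = -1 (local minimum); x = -2/3 (local maximum)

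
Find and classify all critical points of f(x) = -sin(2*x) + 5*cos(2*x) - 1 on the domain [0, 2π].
f'(x) = -10*sin(2*x) - 2*cos(2*x)

Solve f'(x) = 0 on [0, 2π]:
  f'(x) = 0 ⇔ -cos(2*x) = 5*sin(2*x) ⇔ tan(2*x) = -1/5, i.e. 2*x = arctan(-1/5) + nπ; keep the solutions lying in [0, 2π].
  ⇒ x = -atan(1/5)/2 + pi/2 ≈ 1.4721, pi - atan(1/5)/2 ≈ 3.0429, -atan(1/5)/2 + 3*pi/2 ≈ 4.6137, -atan(1/5)/2 + 2*pi ≈ 6.1845

f''(x) = 4*sin(2*x) - 20*cos(2*x)
Second-derivative test at each critical point:
  f''(1.4721) = 20.3961 > 0 → local minimum
  f''(3.0429) = -20.3961 < 0 → local maximum
  f''(4.6137) = 20.3961 > 0 → local minimum
  f''(6.1845) = -20.3961 < 0 → local maximum

Critical points: x = -atan(1/5)/2 + pi/2 ≈ 1.4721 (local minimum); x = pi - atan(1/5)/2 ≈ 3.0429 (local maximum); x = -atan(1/5)/2 + 3*pi/2 ≈ 4.6137 (local minimum); x = -atan(1/5)/2 + 2*pi ≈ 6.1845 (local maximum)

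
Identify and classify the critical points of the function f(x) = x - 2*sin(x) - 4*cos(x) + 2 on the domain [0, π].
f'(x) = 4*sin(x) - 2*cos(x) + 1

Solve f'(x) = 0 on [0, π]:
  f'(x) = 0 ⇔ 4*sin(x) - 2*cos(x) = -1. Write the left side as R·cos(x + φ) with R = √((-2)² + (-4)²) = 2*sqrt(5), cos φ = -sqrt(5)/5, sin φ = -2*sqrt(5)/5; then cos(x + φ) = -sqrt(5)/10. Solve for x and keep the solutions lying in [0, π].
  ⇒ x = atan((-2 + sqrt(19))/(1 + 2*sqrt(19))) ≈ 0.2381

f''(x) = 2*sin(x) + 4*cos(x)
Second-derivative test at each critical point:
  f''(0.2381) = 4.3589 > 0 → local minimum

Critical points: x = atan((-2 + sqrt(19))/(1 + 2*sqrt(19))) ≈ 0.2381 (local minimum)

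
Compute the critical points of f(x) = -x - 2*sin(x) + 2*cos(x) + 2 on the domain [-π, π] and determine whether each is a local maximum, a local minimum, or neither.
f'(x) = -2*sqrt(2)*sin(x + pi/4) - 1

Solve f'(x) = 0 on [-π, π]:
  f'(x) = 0 ⇔ -2*sin(x) - 2*cos(x) = 1. Write the left side as R·cos(x + φ) with R = √((-2)² + 2²) = 2*sqrt(2), cos φ = -sqrt(2)/2, sin φ = sqrt(2)/2; then cos(x + φ) = sqrt(2)/4. Solve for x and keep the solutions lying in [-π, π].
  ⇒ x = atan((-sqrt(7) - 1)/(-1 + sqrt(7))) ≈ -1.1468, atan((-1 + sqrt(7))/(-sqrt(7) - 1)) + pi ≈ 2.7176

f''(x) = -2*sqrt(2)*cos(x + pi/4)
Second-derivative test at each critical point:
  f''(-1.1468) = -2.6458 < 0 → local maximum
  f''(2.7176) = 2.6458 > 0 → local minimum

Critical points: x = atan((-sqrt(7) - 1)/(-1 + sqrt(7))) ≈ -1.1468 (local maximum); x = atan((-1 + sqrt(7))/(-sqrt(7) - 1)) + pi ≈ 2.7176 (local minimum)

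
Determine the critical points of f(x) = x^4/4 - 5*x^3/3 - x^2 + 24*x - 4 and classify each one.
f'(x) = x^3 - 5*x^2 - 2*x + 24

Solve f'(x) = 0:
  Factor: x^3 - 5*x^2 - 2*x + 24 = (x - 4)*(x - 3)*(x + 2) = 0.
  ⇒ x = -2, 3, 4

f''(x) = 3*x^2 - 10*x - 2
Second-derivative test at each critical point:
  f''(-2) = 30 > 0 → local minimum
  f''(3) = -5 < 0 → local maximum
  f''(4) = 6 > 0 → local minimum

Critical points: x = -2 (local minimum); x = 3 (local maximum); x = 4 (local minimum)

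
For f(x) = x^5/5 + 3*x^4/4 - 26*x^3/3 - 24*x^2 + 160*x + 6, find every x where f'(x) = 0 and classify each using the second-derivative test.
f'(x) = x^4 + 3*x^3 - 26*x^2 - 48*x + 160

Solve f'(x) = 0:
  Factor: x^4 + 3*x^3 - 26*x^2 - 48*x + 160 = (x - 4)*(x - 2)*(x + 4)*(x + 5) = 0.
  ⇒ x = -5, -4, 2, 4

f''(x) = 4*x^3 + 9*x^2 - 52*x - 48
Second-derivative test at each critical point:
  f''(-5) = -63 < 0 → local maximum
  f''(-4) = 48 > 0 → local minimum
  f''(2) = -84 < 0 → local maximum
  f''(4) = 144 > 0 → local minimum

Critical points: x = -5 (local maximum); x = -4 (local minimum); x = 2 (local maximum); x = 4 (local minimum)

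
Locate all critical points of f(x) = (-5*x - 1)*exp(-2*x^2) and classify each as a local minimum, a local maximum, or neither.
f'(x) = (4*x*(5*x + 1) - 5)*exp(-2*x^2)

Solve f'(x) = 0:
  f'(x) = (20*x^2 + 4*x - 5)·exp(-2*x^2) and exp(-2*x^2) > 0 for every x, so f'(x) = 0 ⇔ 20*x^2 + 4*x - 5 = 0.
  20*x^2 + 4*x - 5 = 0 has no rational roots; quadratic formula: x = (-4 ± √416)/40.
  ⇒ x = -sqrt(26)/10 - 1/10 ≈ -0.6099, -1/10 + sqrt(26)/10 ≈ 0.4099

f''(x) = 4*(-20*x^3 - 4*x^2 + 15*x + 1)*exp(-2*x^2)
Second-derivative test at each critical point:
  f''(-0.6099) = -9.6928 < 0 → local maximum
  f''(0.4099) = 14.5749 > 0 → local minimum

Critical points: x = -sqrt(26)/10 - 1/10 ≈ -0.6099 (local maximum); x = -1/10 + sqrt(26)/10 ≈ 0.4099 (local minimum)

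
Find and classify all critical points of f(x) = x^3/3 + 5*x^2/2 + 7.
f'(x) = x*(x + 5)

Solve f'(x) = 0:
  Factor: x^2 + 5*x = x*(x + 5) = 0.
  ⇒ x = -5, 0

f''(x) = 2*x + 5
Second-derivative test at each critical point:
  f''(-5) = -5 < 0 → local maximum
  f''(0) = 5 > 0 → local minimum

Critical points: x = -5 (local maximum); x = 0 (local minimum)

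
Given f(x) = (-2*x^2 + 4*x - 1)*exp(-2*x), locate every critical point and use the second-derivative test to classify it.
f'(x) = 2*(2*x^2 - 6*x + 3)*exp(-2*x)

Solve f'(x) = 0:
  f'(x) = (4*x^2 - 12*x + 6)·exp(-2*x) and exp(-2*x) > 0 for every x, so f'(x) = 0 ⇔ 4*x^2 - 12*x + 6 = 0.
  Factor: 4*x^2 - 12*x + 6 = 2*(2*x^2 - 6*x + 3); 2*x^2 - 6*x + 3 = 0 has no rational roots; quadratic formula: x = (6 ± √12)/4.
  ⇒ x = 3/2 - sqrt(3)/2 ≈ 0.6340, sqrt(3)/2 + 3/2 ≈ 2.3660

f''(x) = 8*(-x^2 + 4*x - 3)*exp(-2*x)
Second-derivative test at each critical point:
  f''(0.6340) = -1.9497 < 0 → local maximum
  f''(2.3660) = 0.0610 > 0 → local minimum

Critical points: x = 3/2 - sqrt(3)/2 ≈ 0.6340 (local maximum); x = sqrt(3)/2 + 3/2 ≈ 2.3660 (local minimum)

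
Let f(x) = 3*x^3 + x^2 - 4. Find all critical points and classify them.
f'(x) = x*(9*x + 2)

Solve f'(x) = 0:
  Factor: 9*x^2 + 2*x = x*(9*x + 2) = 0.
  ⇒ x = -2/9, 0

f''(x) = 18*x + 2
Second-derivative test at each critical point:
  f''(-2/9) = -2 < 0 → local maximum
  f''(0) = 2 > 0 → local minimum

Critical points: x = -2/9 (local maximum); x = 0 (local minimum)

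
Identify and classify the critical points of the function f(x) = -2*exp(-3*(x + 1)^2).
f'(x) = 12*(x + 1)*exp(-3*(x + 1)^2)

Solve f'(x) = 0:
  f'(x) = (12*x + 12)·exp(-3*(x + 1)^2) and exp(-3*(x + 1)^2) > 0 for every x, so f'(x) = 0 ⇔ 12*x + 12 = 0.
  Factor: 12*x + 12 = 12*(x + 1) = 0.
  ⇒ x = -1

f''(x) = 12*(1 - 6*(x + 1)^2)*exp(-3*(x + 1)^2)
Second-derivative test at each critical point:
  f''(-1) = 12 > 0 → local minimum

Critical points: x = -1 (local minimum)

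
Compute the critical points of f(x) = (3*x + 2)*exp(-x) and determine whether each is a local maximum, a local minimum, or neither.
f'(x) = (1 - 3*x)*exp(-x)

Solve f'(x) = 0:
  f'(x) = (1 - 3*x)·exp(-x) and exp(-x) > 0 for every x, so f'(x) = 0 ⇔ 1 - 3*x = 0.
  1 - 3*x = 0.
  ⇒ x = 1/3

f''(x) = (3*x - 4)*exp(-x)
Second-derivative test at each critical point:
  f''(1/3) = -2.1496 < 0 → local maximum

Critical points: x = 1/3 (local maximum)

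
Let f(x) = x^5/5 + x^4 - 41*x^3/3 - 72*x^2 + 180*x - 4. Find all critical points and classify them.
f'(x) = x^4 + 4*x^3 - 41*x^2 - 144*x + 180

Solve f'(x) = 0:
  Factor: x^4 + 4*x^3 - 41*x^2 - 144*x + 180 = (x - 6)*(x - 1)*(x + 5)*(x + 6) = 0.
  ⇒ x = -6, -5, 1, 6

f''(x) = 4*x^3 + 12*x^2 - 82*x - 144
Second-derivative test at each critical point:
  f''(-6) = -84 < 0 → local maximum
  f''(-5) = 66 > 0 → local minimum
  f''(1) = -210 < 0 → local maximum
  f''(6) = 660 > 0 → local minimum

Critical points: x = -6 (local maximum); x = -5 (local minimum); x = 1 (local maximum); x = 6 (local minimum)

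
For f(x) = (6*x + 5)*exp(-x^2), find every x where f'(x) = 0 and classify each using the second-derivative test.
f'(x) = 2*(-x*(6*x + 5) + 3)*exp(-x^2)

Solve f'(x) = 0:
  f'(x) = (-12*x^2 - 10*x + 6)·exp(-x^2) and exp(-x^2) > 0 for every x, so f'(x) = 0 ⇔ -12*x^2 - 10*x + 6 = 0.
  Factor: -12*x^2 - 10*x + 6 = -2*(6*x^2 + 5*x - 3); 6*x^2 + 5*x - 3 = 0 has no rational roots; quadratic formula: x = (-5 ± √97)/12.
  ⇒ x = -sqrt(97)/12 - 5/12 ≈ -1.2374, -5/12 + sqrt(97)/12 ≈ 0.4041

f''(x) = 2*(2*x^2*(6*x + 5) - 18*x - 5)*exp(-x^2)
Second-derivative test at each critical point:
  f''(-1.2374) = 4.2603 > 0 → local minimum
  f''(0.4041) = -16.7304 < 0 → local maximum

Critical points: x = -sqrt(97)/12 - 5/12 ≈ -1.2374 (local minimum); x = -5/12 + sqrt(97)/12 ≈ 0.4041 (local maximum)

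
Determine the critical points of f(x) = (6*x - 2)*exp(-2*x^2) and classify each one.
f'(x) = 2*(-4*x*(3*x - 1) + 3)*exp(-2*x^2)

Solve f'(x) = 0:
  f'(x) = (-24*x^2 + 8*x + 6)·exp(-2*x^2) and exp(-2*x^2) > 0 for every x, so f'(x) = 0 ⇔ -24*x^2 + 8*x + 6 = 0.
  Factor: -24*x^2 + 8*x + 6 = -2*(12*x^2 - 4*x - 3); 12*x^2 - 4*x - 3 = 0 has no rational roots; quadratic formula: x = (4 ± √160)/24.
  ⇒ x = 1/6 - sqrt(10)/6 ≈ -0.3604, 1/6 + sqrt(10)/6 ≈ 0.6937

f''(x) = 8*(4*x^2*(3*x - 1) - 9*x + 1)*exp(-2*x^2)
Second-derivative test at each critical point:
  f''(-0.3604) = 19.5112 > 0 → local minimum
  f''(0.6937) = -9.6626 < 0 → local maximum

Critical points: x = 1/6 - sqrt(10)/6 ≈ -0.3604 (local minimum); x = 1/6 + sqrt(10)/6 ≈ 0.6937 (local maximum)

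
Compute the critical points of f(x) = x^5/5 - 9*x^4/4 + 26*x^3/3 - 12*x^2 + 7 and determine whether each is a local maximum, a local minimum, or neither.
f'(x) = x*(x^3 - 9*x^2 + 26*x - 24)

Solve f'(x) = 0:
  Factor: x^4 - 9*x^3 + 26*x^2 - 24*x = x*(x - 4)*(x - 3)*(x - 2) = 0.
  ⇒ x = 0, 2, 3, 4

f''(x) = 4*x^3 - 27*x^2 + 52*x - 24
Second-derivative test at each critical point:
  f''(0) = -24 < 0 → local maximum
  f''(2) = 4 > 0 → local minimum
  f''(3) = -3 < 0 → local maximum
  f''(4) = 8 > 0 → local minimum

Critical points: x = 0 (local maximum); x = 2 (local minimum); x = 3 (local maximum); x = 4 (local minimum)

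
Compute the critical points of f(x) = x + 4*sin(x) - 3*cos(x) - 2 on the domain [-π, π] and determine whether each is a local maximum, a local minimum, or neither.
f'(x) = 3*sin(x) + 4*cos(x) + 1

Solve f'(x) = 0 on [-π, π]:
  f'(x) = 0 ⇔ 3*sin(x) + 4*cos(x) = -1. Write the left side as R·cos(x + φ) with R = √(4² + (-3)²) = 5, cos φ = 4/5, sin φ = -3/5; then cos(x + φ) = -1/5. Solve for x and keep the solutions lying in [-π, π].
  ⇒ x = atan((-8*sqrt(6) - 3)/(-4 + 6*sqrt(6))) ≈ -1.1287, atan((-3 + 8*sqrt(6))/(-6*sqrt(6) - 4)) + pi ≈ 2.4157

f''(x) = -4*sin(x) + 3*cos(x)
Second-derivative test at each critical point:
  f''(-1.1287) = 4.8990 > 0 → local minimum
  f''(2.4157) = -4.8990 < 0 → local maximum

Critical points: x = atan((-8*sqrt(6) - 3)/(-4 + 6*sqrt(6))) ≈ -1.1287 (local minimum); x = atan((-3 + 8*sqrt(6))/(-6*sqrt(6) - 4)) + pi ≈ 2.4157 (local maximum)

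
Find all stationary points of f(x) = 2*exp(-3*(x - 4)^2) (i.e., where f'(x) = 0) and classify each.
f'(x) = 12*(4 - x)*exp(-3*(x - 4)^2)

Solve f'(x) = 0:
  f'(x) = (48 - 12*x)·exp(-3*(x - 4)^2) and exp(-3*(x - 4)^2) > 0 for every x, so f'(x) = 0 ⇔ 48 - 12*x = 0.
  Factor: 48 - 12*x = -12*(x - 4) = 0.
  ⇒ x = 4

f''(x) = 12*(6*(x - 4)^2 - 1)*exp(-3*(x - 4)^2)
Second-derivative test at each critical point:
  f''(4) = -12 < 0 → local maximum

Critical points: x = 4 (local maximum)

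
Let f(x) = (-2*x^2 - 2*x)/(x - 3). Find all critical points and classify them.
f'(x) = 2*(-x^2 + 6*x + 3)/(x^2 - 6*x + 9)

Solve f'(x) = 0:
  f'(x) = -2*(x^2 - 6*x - 3)/(x - 3)^2; the denominator is positive wherever f is defined, so f'(x) = 0 ⇔ -2*x^2 + 12*x + 6 = 0.
  Factor: -2*x^2 + 12*x + 6 = -2*(x^2 - 6*x - 3); x^2 - 6*x - 3 = 0 has no rational roots; quadratic formula: x = (6 ± √48)/2.
  ⇒ x = 3 - 2*sqrt(3) ≈ -0.4641, 3 + 2*sqrt(3) ≈ 6.4641

f''(x) = -48/(x^3 - 9*x^2 + 27*x - 27)
Second-derivative test at each critical point:
  f''(-0.4641) = 1.1547 > 0 → local minimum
  f''(6.4641) = -1.1547 < 0 → local maximum

Critical points: x = 3 - 2*sqrt(3) ≈ -0.4641 (local minimum); x = 3 + 2*sqrt(3) ≈ 6.4641 (local maximum)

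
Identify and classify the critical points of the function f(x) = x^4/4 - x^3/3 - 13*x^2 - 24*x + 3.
f'(x) = x^3 - x^2 - 26*x - 24

Solve f'(x) = 0:
  Factor: x^3 - x^2 - 26*x - 24 = (x - 6)*(x + 1)*(x + 4) = 0.
  ⇒ x = -4, -1, 6

f''(x) = 3*x^2 - 2*x - 26
Second-derivative test at each critical point:
  f''(-4) = 30 > 0 → local minimum
  f''(-1) = -21 < 0 → local maximum
  f''(6) = 70 > 0 → local minimum

Critical points: x = -4 (local minimum); x = -1 (local maximum); x = 6 (local minimum)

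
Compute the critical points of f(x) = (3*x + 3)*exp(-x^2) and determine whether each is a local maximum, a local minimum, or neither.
f'(x) = 3*(-2*x*(x + 1) + 1)*exp(-x^2)

Solve f'(x) = 0:
  f'(x) = (-6*x^2 - 6*x + 3)·exp(-x^2) and exp(-x^2) > 0 for every x, so f'(x) = 0 ⇔ -6*x^2 - 6*x + 3 = 0.
  Factor: -6*x^2 - 6*x + 3 = -3*(2*x^2 + 2*x - 1); 2*x^2 + 2*x - 1 = 0 has no rational roots; quadratic formula: x = (-2 ± √12)/4.
  ⇒ x = -sqrt(3)/2 - 1/2 ≈ -1.3660, -1/2 + sqrt(3)/2 ≈ 0.3660

f''(x) = 6*(2*x^2*(x + 1) - 3*x - 1)*exp(-x^2)
Second-derivative test at each critical point:
  f''(-1.3660) = 1.6081 > 0 → local minimum
  f''(0.3660) = -9.0892 < 0 → local maximum

Critical points: x = -sqrt(3)/2 - 1/2 ≈ -1.3660 (local minimum); x = -1/2 + sqrt(3)/2 ≈ 0.3660 (local maximum)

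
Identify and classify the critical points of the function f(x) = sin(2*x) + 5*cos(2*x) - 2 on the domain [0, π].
f'(x) = -10*sin(2*x) + 2*cos(2*x)

Solve f'(x) = 0 on [0, π]:
  f'(x) = 0 ⇔ cos(2*x) = 5*sin(2*x) ⇔ tan(2*x) = 1/5, i.e. 2*x = arctan(1/5) + nπ; keep the solutions lying in [0, π].
  ⇒ x = atan(1/5)/2 ≈ 0.0987, atan(1/5)/2 + pi/2 ≈ 1.6695

f''(x) = -4*sin(2*x) - 20*cos(2*x)
Second-derivative test at each critical point:
  f''(0.0987) = -20.3961 < 0 → local maximum
  f''(1.6695) = 20.3961 > 0 → local minimum

Critical points: x = atan(1/5)/2 ≈ 0.0987 (local maximum); x = atan(1/5)/2 + pi/2 ≈ 1.6695 (local minimum)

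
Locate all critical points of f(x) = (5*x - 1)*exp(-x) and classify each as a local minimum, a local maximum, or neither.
f'(x) = (6 - 5*x)*exp(-x)

Solve f'(x) = 0:
  f'(x) = (6 - 5*x)·exp(-x) and exp(-x) > 0 for every x, so f'(x) = 0 ⇔ 6 - 5*x = 0.
  6 - 5*x = 0.
  ⇒ x = 6/5

f''(x) = (5*x - 11)*exp(-x)
Second-derivative test at each critical point:
  f''(6/5) = -1.5060 < 0 → local maximum

Critical points: x = 6/5 (local maximum)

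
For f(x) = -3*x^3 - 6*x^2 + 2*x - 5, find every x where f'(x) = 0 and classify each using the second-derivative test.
f'(x) = -9*x^2 - 12*x + 2

Solve f'(x) = 0:
  9*x^2 + 12*x - 2 = 0 has no rational roots; quadratic formula: x = (-12 ± √216)/18.
  ⇒ x = -sqrt(6)/3 - 2/3 ≈ -1.4832, -2/3 + sqrt(6)/3 ≈ 0.1498

f''(x) = -18*x - 12
Second-derivative test at each critical point:
  f''(-1.4832) = 14.6969 > 0 → local minimum
  f''(0.1498) = -14.6969 < 0 → local maximum

Critical points: x = -sqrt(6)/3 - 2/3 ≈ -1.4832 (local minimum); x = -2/3 + sqrt(6)/3 ≈ 0.1498 (local maximum)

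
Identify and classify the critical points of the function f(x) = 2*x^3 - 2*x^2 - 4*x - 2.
f'(x) = 6*x^2 - 4*x - 4

Solve f'(x) = 0:
  Factor: 6*x^2 - 4*x - 4 = 2*(3*x^2 - 2*x - 2); 3*x^2 - 2*x - 2 = 0 has no rational roots; quadratic formula: x = (2 ± √28)/6.
  ⇒ x = 1/3 - sqrt(7)/3 ≈ -0.5486, 1/3 + sqrt(7)/3 ≈ 1.2153

f''(x) = 12*x - 4
Second-derivative test at each critical point:
  f''(-0.5486) = -10.5830 < 0 → local maximum
  f''(1.2153) = 10.5830 > 0 → local minimum

Critical points: x = 1/3 - sqrt(7)/3 ≈ -0.5486 (local maximum); x = 1/3 + sqrt(7)/3 ≈ 1.2153 (local minimum)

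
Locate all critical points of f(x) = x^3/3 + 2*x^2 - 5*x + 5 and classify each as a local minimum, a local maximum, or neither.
f'(x) = x^2 + 4*x - 5

Solve f'(x) = 0:
  Factor: x^2 + 4*x - 5 = (x - 1)*(x + 5) = 0.
  ⇒ x = -5, 1

f''(x) = 2*x + 4
Second-derivative test at each critical point:
  f''(-5) = -6 < 0 → local maximum
  f''(1) = 6 > 0 → local minimum

Critical points: x = -5 (local maximum); x = 1 (local minimum)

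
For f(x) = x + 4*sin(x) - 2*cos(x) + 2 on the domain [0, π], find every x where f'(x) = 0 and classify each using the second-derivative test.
f'(x) = 2*sin(x) + 4*cos(x) + 1

Solve f'(x) = 0 on [0, π]:
  f'(x) = 0 ⇔ 2*sin(x) + 4*cos(x) = -1. Write the left side as R·cos(x + φ) with R = √(4² + (-2)²) = 2*sqrt(5), cos φ = 2*sqrt(5)/5, sin φ = -sqrt(5)/5; then cos(x + φ) = -sqrt(5)/10. Solve for x and keep the solutions lying in [0, π].
  ⇒ x = atan((-1 + 2*sqrt(19))/(-sqrt(19) - 2)) + pi ≈ 2.2600

f''(x) = -4*sin(x) + 2*cos(x)
Second-derivative test at each critical point:
  f''(2.2600) = -4.3589 < 0 → local maximum

Critical points: x = atan((-1 + 2*sqrt(19))/(-sqrt(19) - 2)) + pi ≈ 2.2600 (local maximum)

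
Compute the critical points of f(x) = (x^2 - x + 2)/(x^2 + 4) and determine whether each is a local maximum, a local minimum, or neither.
f'(x) = (x^2 + 4*x - 4)/(x^4 + 8*x^2 + 16)

Solve f'(x) = 0:
  f'(x) = (x^2 + 4*x - 4)/(x^2 + 4)^2; the denominator is positive wherever f is defined, so f'(x) = 0 ⇔ x^2 + 4*x - 4 = 0.
  x^2 + 4*x - 4 = 0 has no rational roots; quadratic formula: x = (-4 ± √32)/2.
  ⇒ x = -2*sqrt(2) - 2 ≈ -4.8284, -2 + 2*sqrt(2) ≈ 0.8284

f''(x) = 2*(-x^3 - 6*x^2 + 12*x + 8)/(x^6 + 12*x^4 + 48*x^2 + 64)
Second-derivative test at each critical point:
  f''(-4.8284) = -0.0076 < 0 → local maximum
  f''(0.8284) = 0.2576 > 0 → local minimum

Critical points: x = -2*sqrt(2) - 2 ≈ -4.8284 (local maximum); x = -2 + 2*sqrt(2) ≈ 0.8284 (local minimum)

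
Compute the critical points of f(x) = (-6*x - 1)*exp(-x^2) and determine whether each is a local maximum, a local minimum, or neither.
f'(x) = 2*(x*(6*x + 1) - 3)*exp(-x^2)

Solve f'(x) = 0:
  f'(x) = (12*x^2 + 2*x - 6)·exp(-x^2) and exp(-x^2) > 0 for every x, so f'(x) = 0 ⇔ 12*x^2 + 2*x - 6 = 0.
  Factor: 12*x^2 + 2*x - 6 = 2*(6*x^2 + x - 3); 6*x^2 + x - 3 = 0 has no rational roots; quadratic formula: x = (-1 ± √73)/12.
  ⇒ x = -sqrt(73)/12 - 1/12 ≈ -0.7953, -1/12 + sqrt(73)/12 ≈ 0.6287

f''(x) = 2*(-12*x^3 - 2*x^2 + 18*x + 1)*exp(-x^2)
Second-derivative test at each critical point:
  f''(-0.7953) = -9.0777 < 0 → local maximum
  f''(0.6287) = 11.5093 > 0 → local minimum

Critical points: x = -sqrt(73)/12 - 1/12 ≈ -0.7953 (local maximum); x = -1/12 + sqrt(73)/12 ≈ 0.6287 (local minimum)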